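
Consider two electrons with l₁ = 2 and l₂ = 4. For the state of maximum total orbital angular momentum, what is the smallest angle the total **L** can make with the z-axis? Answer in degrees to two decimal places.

θ_min ≈ 22.21°

Angular momentum addition gives L = |l₁ − l₂|, …, l₁ + l₂.
So L can be 2, 3, 4, 5, 6.
The maximum is L = 6, with |L_tot| = ℏ√(6·7) = √42 ℏ.
The minimum angle with z is arccos(6/√42) ≈ 22.21°.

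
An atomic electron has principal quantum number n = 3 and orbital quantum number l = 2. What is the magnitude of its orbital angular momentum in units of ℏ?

|L| = √6 ℏ ≈ 2.449ℏ

|L| = ℏ√(l(l+1)) = ℏ√(2·3) = √6 ℏ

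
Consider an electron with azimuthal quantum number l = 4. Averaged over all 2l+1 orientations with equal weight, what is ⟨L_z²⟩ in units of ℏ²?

m_l runs from −4 to 4, i.e. {-4, -3, -2, -1, 0, 1, 2, 3, 4}.
⟨L_z²⟩ = ℏ²·(Σ m_l²)/(2l+1) = ℏ²·60/9 = 6.667ℏ².

⟨L_z²⟩ = 6.667 ℏ²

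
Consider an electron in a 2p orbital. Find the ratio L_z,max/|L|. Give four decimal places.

L_z,max/|L| = 0.7071

2p means n = 2, l = 1.
|L| = √2 ℏ ≈ 1.4142ℏ, while L_z,max = lℏ = 1ℏ.
L_z,max/|L| = 1/√2 = 0.7071.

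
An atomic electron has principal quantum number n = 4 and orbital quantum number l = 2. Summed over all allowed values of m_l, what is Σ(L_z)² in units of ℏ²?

Σ(L_z)² = 10 ℏ²

m_l runs from −2 to 2, i.e. {-2, -1, 0, 1, 2}.
Σ m_l² = l(l+1)(2l+1)/3 = 2·3·5/3 = 10.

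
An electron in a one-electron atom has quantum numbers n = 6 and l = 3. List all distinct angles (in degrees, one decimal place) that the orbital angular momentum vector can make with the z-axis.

θ ∈ {30.0°, 54.7°, 73.2°, 90.0°, 106.8°, 125.3°, 150.0°}

|L| = ℏ√(l(l+1)) = 2√3 ℏ.
cos θ = m_l/√12 for each m_l ∈ {-3, -2, -1, 0, 1, 2, 3}.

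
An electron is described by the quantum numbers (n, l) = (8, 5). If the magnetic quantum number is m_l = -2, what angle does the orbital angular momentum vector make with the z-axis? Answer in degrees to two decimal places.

θ ≈ 111.42°

|L|² = l(l+1)ℏ² = 30ℏ², so |L| = √30 ℏ.
L_z = m_l ℏ = −2ℏ.
cos θ = L_z/|L| = -2/√30, so θ ≈ 111.42°.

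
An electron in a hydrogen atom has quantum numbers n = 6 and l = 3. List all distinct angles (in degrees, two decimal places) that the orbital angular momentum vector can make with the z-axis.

θ ∈ {30.00°, 54.74°, 73.22°, 90.00°, 106.78°, 125.26°, 150.00°}

|L|² = l(l+1)ℏ² = 12ℏ², so |L| = 2√3 ℏ.
cos θ = m_l/√12 for each m_l ∈ {-3, -2, -1, 0, 1, 2, 3}.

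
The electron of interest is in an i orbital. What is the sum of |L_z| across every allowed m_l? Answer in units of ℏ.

For an i orbital, l = 6.
The allowed m_l values are -6, -5, -4, -3, -2, -1, 0, 1, 2, 3, 4, 5, 6.
Σ|m_l| = 2(1+2+…+6) = 42.

Σ|L_z| = 42 ℏ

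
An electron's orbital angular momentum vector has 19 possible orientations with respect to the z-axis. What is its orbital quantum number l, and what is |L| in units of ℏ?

19 = 2l + 1, so l = (19−1)/2 = 9.
Then |L| = √(l(l+1)) ℏ = 3√10 ℏ.

l = 9, |L| = 3√10 ℏ ≈ 9.487ℏ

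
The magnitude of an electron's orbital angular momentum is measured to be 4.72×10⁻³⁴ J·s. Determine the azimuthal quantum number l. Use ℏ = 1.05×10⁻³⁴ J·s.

Dividing by ℏ: |L|/ℏ ≈ 4.495.
l(l+1) ≈ 4.495² ≈ 20.21, so l = 4.

l = 4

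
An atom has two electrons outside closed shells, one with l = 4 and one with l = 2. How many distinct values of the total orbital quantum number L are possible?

5

By the triangle rule, |l₁ − l₂| ≤ L ≤ l₁ + l₂.
So L can be 2, 3, 4, 5, 6.
That is 5 values.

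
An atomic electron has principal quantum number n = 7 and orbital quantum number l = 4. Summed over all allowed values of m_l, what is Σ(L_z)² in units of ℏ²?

Σ(L_z)² = 60 ℏ²

The allowed m_l values are -4, -3, -2, -1, 0, 1, 2, 3, 4.
Σ m_l² = 2·(1 + 4 + 9 + 16) = 60.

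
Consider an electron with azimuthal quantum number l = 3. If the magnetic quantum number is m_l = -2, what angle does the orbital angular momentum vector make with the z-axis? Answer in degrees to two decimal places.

θ ≈ 125.26°

|L| = ℏ√(l(l+1)) = 2√3 ℏ.
L_z = m_l ℏ = −2ℏ.
cos θ = L_z/|L| = -2/√12, so θ ≈ 125.26°.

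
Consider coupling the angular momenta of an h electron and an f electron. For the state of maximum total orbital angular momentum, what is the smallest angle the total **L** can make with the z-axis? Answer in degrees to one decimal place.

L runs from |5 − 3| = 2 to 5 + 3 = 8.
L ∈ {2, 3, 4, 5, 6, 7, 8}.
The maximum is L = 8, with |L_tot| = ℏ√(8·9) = 6√2 ℏ.
The minimum angle with z is arccos(8/√72) ≈ 19.5°.

θ_min ≈ 19.5°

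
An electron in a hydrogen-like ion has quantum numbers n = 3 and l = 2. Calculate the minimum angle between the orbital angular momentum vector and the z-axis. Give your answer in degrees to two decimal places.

|L| = ℏ√(l(l+1)) = √6 ℏ.
The smallest angle corresponds to the largest L_z, i.e. m_l = l = 2, giving L_z = 2ℏ.
cos θ_min = 2/√6, so θ_min ≈ 35.26°.

θ_min ≈ 35.26°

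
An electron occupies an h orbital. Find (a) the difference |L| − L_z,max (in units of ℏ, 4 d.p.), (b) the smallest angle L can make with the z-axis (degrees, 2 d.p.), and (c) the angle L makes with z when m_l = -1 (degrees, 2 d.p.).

|L|−L_z,max ≈ 0.4772ℏ; θ_min ≈ 24.09°; θ(m_l=-1) ≈ 100.52°

An h state has l = 5.
|L| − L_z,max = (√30 − 5)ℏ ≈ 0.4772ℏ.
cos θ_min = 5/√30, so θ_min ≈ 24.09°.
For m_l = -1: cos θ = -1/√30, θ ≈ 100.52°.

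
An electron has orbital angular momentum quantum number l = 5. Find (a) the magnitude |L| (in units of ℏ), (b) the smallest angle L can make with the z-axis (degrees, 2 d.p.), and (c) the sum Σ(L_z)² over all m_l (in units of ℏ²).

|L| = ℏ√(5·6) = √30 ℏ ≈ 5.477ℏ.
cos θ_min = 5/√30, so θ_min ≈ 24.09°.
Σ m_l² = 110, so Σ(L_z)² = 110 ℏ².

|L| = √30 ℏ ≈ 5.477ℏ; θ_min ≈ 24.09°; Σ(L_z)² = 110 ℏ²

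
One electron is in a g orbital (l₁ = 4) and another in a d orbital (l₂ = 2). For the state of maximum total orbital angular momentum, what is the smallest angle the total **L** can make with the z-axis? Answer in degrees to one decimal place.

By the triangle rule, |l₁ − l₂| ≤ L ≤ l₁ + l₂.
Allowed values: L = 2, 3, 4, 5, 6.
The maximum is L = 6, with |L_tot| = ℏ√(6·7) = √42 ℏ.
The minimum angle with z is arccos(6/√42) ≈ 22.2°.

θ_min ≈ 22.2°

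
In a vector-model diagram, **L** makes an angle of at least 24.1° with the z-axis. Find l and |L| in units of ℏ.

cos θ_min = l/√(l(l+1)) = √(l/(l+1)), so l/(l+1) = cos²(24.1°) = 0.8333.
Thus l = 0.8333/(1 − 0.8333) ≈ 5.
Then |L| = ℏ√(5·6) = √30 ℏ.

l = 5, |L| = √30 ℏ ≈ 5.477ℏ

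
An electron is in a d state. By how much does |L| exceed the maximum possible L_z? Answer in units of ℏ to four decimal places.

|L| − L_z,max ≈ 0.4495ℏ

For a d orbital, l = 2.
|L| = √6 ℏ ≈ 2.4495ℏ, while L_z,max = lℏ = 2ℏ.
The difference is (√6 − 2)ℏ ≈ 0.4495ℏ.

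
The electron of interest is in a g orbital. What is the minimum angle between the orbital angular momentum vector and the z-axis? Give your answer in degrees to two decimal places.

A g state has l = 4.
|L|² = l(l+1)ℏ² = 20ℏ², so |L| = 2√5 ℏ.
The smallest angle corresponds to the largest L_z, i.e. m_l = l = 4, giving L_z = 4ℏ.
cos θ_min = 4/√20, so θ_min ≈ 26.57°.

θ_min ≈ 26.57°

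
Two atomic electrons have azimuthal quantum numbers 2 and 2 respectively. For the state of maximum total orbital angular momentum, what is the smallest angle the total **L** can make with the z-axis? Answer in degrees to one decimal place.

L runs from |2 − 2| = 0 to 2 + 2 = 4.
Allowed values: L = 0, 1, 2, 3, 4.
The maximum is L = 4, with |L_tot| = ℏ√(4·5) = 2√5 ℏ.
The minimum angle with z is arccos(4/√20) ≈ 26.6°.

θ_min ≈ 26.6°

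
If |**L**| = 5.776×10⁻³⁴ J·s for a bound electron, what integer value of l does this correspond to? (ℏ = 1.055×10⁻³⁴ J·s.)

l = 5

Dividing by ℏ: |L|/ℏ ≈ 5.475.
l(l+1) ≈ 5.475² ≈ 29.97, so l = 5.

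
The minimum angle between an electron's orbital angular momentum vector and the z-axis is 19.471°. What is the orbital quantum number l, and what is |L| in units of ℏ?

cos²θ_min = l/(l+1) = 0.8889.
Solving: l = 8.
Then |L| = ℏ√(8·9) = 6√2 ℏ.

l = 8, |L| = 6√2 ℏ ≈ 8.485ℏ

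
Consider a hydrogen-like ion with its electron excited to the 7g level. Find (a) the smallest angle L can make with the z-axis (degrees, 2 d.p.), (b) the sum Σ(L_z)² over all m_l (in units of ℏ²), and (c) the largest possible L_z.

θ_min ≈ 26.57°; Σ(L_z)² = 60 ℏ²; L_z,max = 4ℏ

The 7g level has l = 4.
cos θ_min = 4/√20, so θ_min ≈ 26.57°.
Σ m_l² = 60, so Σ(L_z)² = 60 ℏ².
L_z,max = lℏ = 4ℏ.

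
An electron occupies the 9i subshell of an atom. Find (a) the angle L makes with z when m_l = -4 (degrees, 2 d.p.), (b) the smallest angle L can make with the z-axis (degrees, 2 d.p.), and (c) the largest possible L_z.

9i means n = 9, l = 6.
For m_l = -4: cos θ = -4/√42, θ ≈ 128.11°.
cos θ_min = 6/√42, so θ_min ≈ 22.21°.
L_z,max = lℏ = 6ℏ.

θ(m_l=-4) ≈ 128.11°; θ_min ≈ 22.21°; L_z,max = 6ℏ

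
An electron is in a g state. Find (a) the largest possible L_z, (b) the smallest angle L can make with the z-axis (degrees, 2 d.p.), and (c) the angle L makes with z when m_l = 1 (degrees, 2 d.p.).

For a g orbital, l = 4.
L_z,max = lℏ = 4ℏ.
cos θ_min = 4/√20, so θ_min ≈ 26.57°.
For m_l = 1: cos θ = 1/√20, θ ≈ 77.08°.

L_z,max = 4ℏ; θ_min ≈ 26.57°; θ(m_l=1) ≈ 77.08°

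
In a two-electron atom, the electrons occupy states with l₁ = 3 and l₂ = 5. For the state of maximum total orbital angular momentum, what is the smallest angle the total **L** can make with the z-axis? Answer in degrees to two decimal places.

θ_min ≈ 19.47°

By the triangle rule, |l₁ − l₂| ≤ L ≤ l₁ + l₂.
L ∈ {2, 3, 4, 5, 6, 7, 8}.
The maximum is L = 8, with |L_tot| = ℏ√(8·9) = 6√2 ℏ.
The minimum angle with z is arccos(8/√72) ≈ 19.47°.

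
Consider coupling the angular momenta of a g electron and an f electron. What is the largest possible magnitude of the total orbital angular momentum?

|L_tot|_max = 2√14 ℏ ≈ 7.483ℏ

By the triangle rule, |l₁ − l₂| ≤ L ≤ l₁ + l₂.
L ∈ {1, 2, 3, 4, 5, 6, 7}.
The largest magnitude corresponds to L = 7: |L_tot| = ℏ√(7·8) = 2√14 ℏ.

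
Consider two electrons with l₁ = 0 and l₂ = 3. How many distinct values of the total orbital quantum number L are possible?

Angular momentum addition gives L = |l₁ − l₂|, …, l₁ + l₂.
So L can be 3.
That is 1 value.

1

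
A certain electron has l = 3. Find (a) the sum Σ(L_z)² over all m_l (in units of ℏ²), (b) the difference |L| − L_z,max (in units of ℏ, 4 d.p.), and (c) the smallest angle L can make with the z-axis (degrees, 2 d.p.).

Σ(L_z)² = 28 ℏ²; |L|−L_z,max ≈ 0.4641ℏ; θ_min ≈ 30.00°

Σ m_l² = 28, so Σ(L_z)² = 28 ℏ².
|L| − L_z,max = (2√3 − 3)ℏ ≈ 0.4641ℏ.
cos θ_min = 3/√12, so θ_min ≈ 30.00°.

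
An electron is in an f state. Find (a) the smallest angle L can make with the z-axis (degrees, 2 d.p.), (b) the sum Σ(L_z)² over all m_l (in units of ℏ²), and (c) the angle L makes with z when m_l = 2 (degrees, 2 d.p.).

An f state has l = 3.
cos θ_min = 3/√12, so θ_min ≈ 30.00°.
Σ m_l² = 28, so Σ(L_z)² = 28 ℏ².
For m_l = 2: cos θ = 2/√12, θ ≈ 54.74°.

θ_min ≈ 30.00°; Σ(L_z)² = 28 ℏ²; θ(m_l=2) ≈ 54.74°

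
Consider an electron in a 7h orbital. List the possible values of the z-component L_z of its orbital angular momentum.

L_z ∈ {−5ℏ, −4ℏ, −3ℏ, −2ℏ, −ℏ, 0, ℏ, 2ℏ, 3ℏ, 4ℏ, 5ℏ}

For 7h, l = 5.
L_z = m_l ℏ with m_l ranging from −l to +l in integer steps.
For l = 5: m_l ∈ {-5, -4, -3, -2, -1, 0, 1, 2, 3, 4, 5}.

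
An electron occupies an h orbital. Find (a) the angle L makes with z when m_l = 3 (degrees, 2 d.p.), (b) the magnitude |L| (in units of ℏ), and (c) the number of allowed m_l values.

θ(m_l=3) ≈ 56.79°; |L| = √30 ℏ ≈ 5.477ℏ; 11 values

For an h orbital, l = 5.
For m_l = 3: cos θ = 3/√30, θ ≈ 56.79°.
|L| = ℏ√(5·6) = √30 ℏ ≈ 5.477ℏ.
There are 2l+1 = 11 values of m_l.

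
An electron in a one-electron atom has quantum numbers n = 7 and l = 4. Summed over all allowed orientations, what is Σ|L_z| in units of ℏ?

Σ|L_z| = 20 ℏ

m_l runs from −4 to 4, i.e. {-4, -3, -2, -1, 0, 1, 2, 3, 4}.
Σ|m_l| = 2·4(4+1)/2 = 20.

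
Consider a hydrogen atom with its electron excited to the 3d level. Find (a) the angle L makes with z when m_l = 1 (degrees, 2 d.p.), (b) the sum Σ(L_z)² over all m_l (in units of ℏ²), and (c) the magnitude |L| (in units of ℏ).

The 3d level has l = 2.
For m_l = 1: cos θ = 1/√6, θ ≈ 65.91°.
Σ m_l² = 10, so Σ(L_z)² = 10 ℏ².
|L| = ℏ√(2·3) = √6 ℏ ≈ 2.449ℏ.

θ(m_l=1) ≈ 65.91°; Σ(L_z)² = 10 ℏ²; |L| = √6 ℏ ≈ 2.449ℏ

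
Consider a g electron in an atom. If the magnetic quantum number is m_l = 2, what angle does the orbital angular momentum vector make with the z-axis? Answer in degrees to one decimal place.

θ ≈ 63.4°

G corresponds to l = 4.
|L|² = l(l+1)ℏ² = 20ℏ², so |L| = 2√5 ℏ.
L_z = m_l ℏ = 2ℏ.
cos θ = L_z/|L| = 2/√20, so θ ≈ 63.4°.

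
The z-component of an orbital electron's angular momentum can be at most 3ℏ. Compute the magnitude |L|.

L_z,max = lℏ, so l = 3.
|L| = ℏ√(l(l+1)) = 2√3 ℏ.

|L| = 2√3 ℏ ≈ 3.464ℏ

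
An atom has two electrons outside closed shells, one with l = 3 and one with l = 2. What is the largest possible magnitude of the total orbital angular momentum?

The total orbital quantum number L ranges from |l₁ − l₂| to l₁ + l₂ in integer steps.
L ∈ {1, 2, 3, 4, 5}.
The largest magnitude corresponds to L = 5: |L_tot| = ℏ√(5·6) = √30 ℏ.

|L_tot|_max = √30 ℏ ≈ 5.477ℏ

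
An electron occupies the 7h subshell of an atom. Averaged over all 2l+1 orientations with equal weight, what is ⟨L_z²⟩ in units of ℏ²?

7h means n = 7, l = 5.
The allowed m_l values are -5, -4, -3, -2, -1, 0, 1, 2, 3, 4, 5.
Average of L_z² over 11 states: 110/11 ℏ² = 10 ℏ².

⟨L_z²⟩ = 10 ℏ²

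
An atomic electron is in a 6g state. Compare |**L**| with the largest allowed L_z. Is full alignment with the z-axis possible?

For 6g, l = 4.
|L| = 2√5 ℏ ≈ 4.4721ℏ, while L_z,max = lℏ = 4ℏ.
Since |L| > L_z,max, the vector can never point exactly along z; the closest it comes is θ_min = arccos(4/√20) ≈ 26.6°.

No: L_z,max = 4ℏ < |L| = 2√5 ℏ ≈ 4.472ℏ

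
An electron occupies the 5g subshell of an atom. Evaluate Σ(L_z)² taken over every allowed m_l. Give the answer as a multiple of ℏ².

For 5g, l = 4.
m_l runs from −4 to 4, i.e. {-4, -3, -2, -1, 0, 1, 2, 3, 4}.
Σ m_l² = l(l+1)(2l+1)/3 = 4·5·9/3 = 60.

Σ(L_z)² = 60 ℏ²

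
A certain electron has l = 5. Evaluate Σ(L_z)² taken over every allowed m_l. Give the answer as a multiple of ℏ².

Σ(L_z)² = 110 ℏ²

m_l runs from −5 to 5, i.e. {-5, -4, -3, -2, -1, 0, 1, 2, 3, 4, 5}.
Σ m_l² = 2·(1 + 4 + 9 + 16 + 25) = 110.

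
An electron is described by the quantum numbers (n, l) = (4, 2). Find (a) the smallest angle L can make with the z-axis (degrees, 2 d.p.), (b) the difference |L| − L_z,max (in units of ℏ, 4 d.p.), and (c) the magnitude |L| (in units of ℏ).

θ_min ≈ 35.26°; |L|−L_z,max ≈ 0.4495ℏ; |L| = √6 ℏ ≈ 2.449ℏ

cos θ_min = 2/√6, so θ_min ≈ 35.26°.
|L| − L_z,max = (√6 − 2)ℏ ≈ 0.4495ℏ.
|L| = ℏ√(2·3) = √6 ℏ ≈ 2.449ℏ.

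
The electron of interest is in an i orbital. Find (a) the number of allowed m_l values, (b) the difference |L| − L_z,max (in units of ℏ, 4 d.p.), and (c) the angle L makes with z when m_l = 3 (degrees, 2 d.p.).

13 values; |L|−L_z,max ≈ 0.4807ℏ; θ(m_l=3) ≈ 62.42°

The letter i corresponds to l = 6.
There are 2l+1 = 13 values of m_l.
|L| − L_z,max = (√42 − 6)ℏ ≈ 0.4807ℏ.
For m_l = 3: cos θ = 3/√42, θ ≈ 62.42°.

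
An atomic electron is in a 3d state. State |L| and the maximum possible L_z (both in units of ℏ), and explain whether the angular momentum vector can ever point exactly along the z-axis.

No: L_z,max = 2ℏ < |L| = √6 ℏ ≈ 2.449ℏ

3d means n = 3, l = 2.
|L| = √6 ℏ ≈ 2.4495ℏ, while L_z,max = lℏ = 2ℏ.
Since |L| > L_z,max, the vector can never point exactly along z; the closest it comes is θ_min = arccos(2/√6) ≈ 35.3°.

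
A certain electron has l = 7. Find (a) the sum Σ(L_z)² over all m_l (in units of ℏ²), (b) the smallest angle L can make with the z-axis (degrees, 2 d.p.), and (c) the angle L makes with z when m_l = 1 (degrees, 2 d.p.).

Σ(L_z)² = 280 ℏ²; θ_min ≈ 20.70°; θ(m_l=1) ≈ 82.32°

Σ m_l² = 280, so Σ(L_z)² = 280 ℏ².
cos θ_min = 7/√56, so θ_min ≈ 20.70°.
For m_l = 1: cos θ = 1/√56, θ ≈ 82.32°.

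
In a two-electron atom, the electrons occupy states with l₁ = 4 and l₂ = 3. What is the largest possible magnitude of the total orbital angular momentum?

|L_tot|_max = 2√14 ℏ ≈ 7.483ℏ

L runs from |4 − 3| = 1 to 4 + 3 = 7.
Allowed values: L = 1, 2, 3, 4, 5, 6, 7.
The largest magnitude corresponds to L = 7: |L_tot| = ℏ√(7·8) = 2√14 ℏ.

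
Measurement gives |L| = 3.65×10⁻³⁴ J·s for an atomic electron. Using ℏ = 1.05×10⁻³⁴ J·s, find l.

In units of ℏ, |L| ≈ 3.476.
(|L|/ℏ)² = l(l+1) ≈ 12.08 ⇒ l = 3.

l = 3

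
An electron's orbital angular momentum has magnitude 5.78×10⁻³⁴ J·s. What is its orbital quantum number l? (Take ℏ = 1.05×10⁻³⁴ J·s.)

l = 5

Dividing by ℏ: |L|/ℏ ≈ 5.505.
l(l+1) ≈ 5.505² ≈ 30.30, so l = 5.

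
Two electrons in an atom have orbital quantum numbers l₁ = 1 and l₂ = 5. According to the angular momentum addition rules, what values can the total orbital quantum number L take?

The total orbital quantum number L ranges from |l₁ − l₂| to l₁ + l₂ in integer steps.
So L can be 4, 5, 6.

L = 4, 5, 6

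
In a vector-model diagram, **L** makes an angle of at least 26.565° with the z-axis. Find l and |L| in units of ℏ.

cos θ_min = l/√(l(l+1)) = √(l/(l+1)), so l/(l+1) = cos²(26.565°) = 0.8000.
Thus l = 0.8000/(1 − 0.8000) ≈ 4.
Then |L| = ℏ√(4·5) = 2√5 ℏ.

l = 4, |L| = 2√5 ℏ ≈ 4.472ℏ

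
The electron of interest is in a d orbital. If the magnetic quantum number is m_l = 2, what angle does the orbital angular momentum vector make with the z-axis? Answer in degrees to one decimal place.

θ ≈ 35.3°

For a d orbital, l = 2.
|L| = ℏ√(l(l+1)) = √6 ℏ.
L_z = m_l ℏ = 2ℏ.
cos θ = L_z/|L| = 2/√6, so θ ≈ 35.3°.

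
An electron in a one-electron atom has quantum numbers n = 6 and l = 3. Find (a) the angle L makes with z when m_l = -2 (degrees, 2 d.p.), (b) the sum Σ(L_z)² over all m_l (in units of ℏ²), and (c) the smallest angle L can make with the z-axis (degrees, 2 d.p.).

θ(m_l=-2) ≈ 125.26°; Σ(L_z)² = 28 ℏ²; θ_min ≈ 30.00°

For m_l = -2: cos θ = -2/√12, θ ≈ 125.26°.
Σ m_l² = 28, so Σ(L_z)² = 28 ℏ².
cos θ_min = 3/√12, so θ_min ≈ 30.00°.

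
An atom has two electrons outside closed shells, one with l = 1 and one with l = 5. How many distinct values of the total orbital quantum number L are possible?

L runs from |1 − 5| = 4 to 1 + 5 = 6.
So L can be 4, 5, 6.
That is 3 values.

3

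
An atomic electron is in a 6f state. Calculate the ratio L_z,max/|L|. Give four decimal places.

L_z,max/|L| = 0.8660

The 6f subshell has l = 3.
|L| = 2√3 ℏ ≈ 3.4641ℏ, while L_z,max = lℏ = 3ℏ.
L_z,max/|L| = 3/√12 = 0.8660.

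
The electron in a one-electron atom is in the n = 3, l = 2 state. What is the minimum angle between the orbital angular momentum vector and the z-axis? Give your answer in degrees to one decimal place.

θ_min ≈ 35.3°

|L|² = l(l+1)ℏ² = 6ℏ², so |L| = √6 ℏ.
The smallest angle corresponds to the largest L_z, i.e. m_l = l = 2, giving L_z = 2ℏ.
cos θ_min = 2/√6, so θ_min ≈ 35.3°.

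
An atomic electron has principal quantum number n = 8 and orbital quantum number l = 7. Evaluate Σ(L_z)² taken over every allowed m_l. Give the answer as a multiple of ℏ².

Σ(L_z)² = 280 ℏ²

m_l runs from −7 to 7, i.e. {-7, -6, -5, -4, -3, -2, -1, 0, 1, 2, 3, 4, 5, 6, 7}.
Σ m_l² = l(l+1)(2l+1)/3 = 7·8·15/3 = 280.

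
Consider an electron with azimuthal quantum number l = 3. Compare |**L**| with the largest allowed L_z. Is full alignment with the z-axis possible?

No: L_z,max = 3ℏ < |L| = 2√3 ℏ ≈ 3.464ℏ

|L| = 2√3 ℏ ≈ 3.4641ℏ, while L_z,max = lℏ = 3ℏ.
Since |L| > L_z,max, the vector can never point exactly along z; the closest it comes is θ_min = arccos(3/√12) ≈ 30.0°.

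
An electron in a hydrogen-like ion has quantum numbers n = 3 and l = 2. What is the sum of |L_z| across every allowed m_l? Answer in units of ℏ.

The allowed m_l values are -2, -1, 0, 1, 2.
Σ|m_l| = l(l+1) = 6.

Σ|L_z| = 6 ℏ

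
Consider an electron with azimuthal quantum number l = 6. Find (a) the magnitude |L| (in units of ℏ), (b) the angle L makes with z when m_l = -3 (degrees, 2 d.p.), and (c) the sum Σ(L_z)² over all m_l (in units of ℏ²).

|L| = ℏ√(6·7) = √42 ℏ ≈ 6.481ℏ.
For m_l = -3: cos θ = -3/√42, θ ≈ 117.58°.
Σ m_l² = 182, so Σ(L_z)² = 182 ℏ².

|L| = √42 ℏ ≈ 6.481ℏ; θ(m_l=-3) ≈ 117.58°; Σ(L_z)² = 182 ℏ²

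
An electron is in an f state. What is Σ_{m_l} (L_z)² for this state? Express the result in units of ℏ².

Σ(L_z)² = 28 ℏ²

An f state has l = 3.
The allowed m_l values are -3, -2, -1, 0, 1, 2, 3.
Summing m² from −3 to 3: Σ m_l² = 28.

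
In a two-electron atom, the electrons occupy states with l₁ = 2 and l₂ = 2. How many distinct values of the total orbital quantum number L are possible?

5

L runs from |2 − 2| = 0 to 2 + 2 = 4.
Allowed values: L = 0, 1, 2, 3, 4.
That is 5 values.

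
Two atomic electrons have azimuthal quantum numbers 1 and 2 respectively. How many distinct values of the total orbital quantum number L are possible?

3

L runs from |1 − 2| = 1 to 1 + 2 = 3.
Allowed values: L = 1, 2, 3.
That is 3 values.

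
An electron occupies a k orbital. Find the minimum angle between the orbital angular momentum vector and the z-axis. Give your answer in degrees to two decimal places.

θ_min ≈ 20.70°

For a k orbital, l = 7.
|L|² = l(l+1)ℏ² = 56ℏ², so |L| = 2√14 ℏ.
The smallest angle corresponds to the largest L_z, i.e. m_l = l = 7, giving L_z = 7ℏ.
cos θ_min = 7/√56, so θ_min ≈ 20.70°.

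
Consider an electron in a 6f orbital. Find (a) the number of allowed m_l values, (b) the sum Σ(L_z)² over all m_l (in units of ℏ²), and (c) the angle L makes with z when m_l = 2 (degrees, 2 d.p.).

For 6f, l = 3.
There are 2l+1 = 7 values of m_l.
Σ m_l² = 28, so Σ(L_z)² = 28 ℏ².
For m_l = 2: cos θ = 2/√12, θ ≈ 54.74°.

7 values; Σ(L_z)² = 28 ℏ²; θ(m_l=2) ≈ 54.74°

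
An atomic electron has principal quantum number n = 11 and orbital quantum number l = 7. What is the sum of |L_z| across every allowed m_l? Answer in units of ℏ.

m_l runs from −7 to 7, i.e. {-7, -6, -5, -4, -3, -2, -1, 0, 1, 2, 3, 4, 5, 6, 7}.
Σ|m_l| = 2(1+2+…+7) = 56.

Σ|L_z| = 56 ℏ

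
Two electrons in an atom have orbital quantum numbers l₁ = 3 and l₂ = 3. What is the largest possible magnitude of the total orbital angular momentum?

Angular momentum addition gives L = |l₁ − l₂|, …, l₁ + l₂.
Allowed values: L = 0, 1, 2, 3, 4, 5, 6.
The largest magnitude corresponds to L = 6: |L_tot| = ℏ√(6·7) = √42 ℏ.

|L_tot|_max = √42 ℏ ≈ 6.481ℏ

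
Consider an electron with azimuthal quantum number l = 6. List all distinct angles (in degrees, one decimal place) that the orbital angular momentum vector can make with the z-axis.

θ ∈ {22.2°, 39.5°, 51.9°, 62.4°, 72.0°, 81.1°, 90.0°, 98.9°, 108.0°, 117.6°, 128.1°, 140.5°, 157.8°}

|L| = √(l(l+1)) ℏ = √42 ℏ.
cos θ = m_l/√42 for each m_l ∈ {-6, -5, -4, -3, -2, -1, 0, 1, 2, 3, 4, 5, 6}.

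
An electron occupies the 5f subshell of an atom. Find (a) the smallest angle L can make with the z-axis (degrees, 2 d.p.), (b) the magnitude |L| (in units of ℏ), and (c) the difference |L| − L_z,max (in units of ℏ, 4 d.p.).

The 5f subshell has l = 3.
cos θ_min = 3/√12, so θ_min ≈ 30.00°.
|L| = ℏ√(3·4) = 2√3 ℏ ≈ 3.464ℏ.
|L| − L_z,max = (2√3 − 3)ℏ ≈ 0.4641ℏ.

θ_min ≈ 30.00°; |L| = 2√3 ℏ ≈ 3.464ℏ; |L|−L_z,max ≈ 0.4641ℏ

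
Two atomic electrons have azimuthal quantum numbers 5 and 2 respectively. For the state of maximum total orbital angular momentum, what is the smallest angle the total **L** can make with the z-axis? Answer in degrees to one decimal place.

θ_min ≈ 20.7°

Angular momentum addition gives L = |l₁ − l₂|, …, l₁ + l₂.
L ∈ {3, 4, 5, 6, 7}.
The maximum is L = 7, with |L_tot| = ℏ√(7·8) = 2√14 ℏ.
The minimum angle with z is arccos(7/√56) ≈ 20.7°.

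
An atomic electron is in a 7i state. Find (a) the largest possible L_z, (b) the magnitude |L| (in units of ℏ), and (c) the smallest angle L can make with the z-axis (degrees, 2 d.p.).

L_z,max = 6ℏ; |L| = √42 ℏ ≈ 6.481ℏ; θ_min ≈ 22.21°

The 7i subshell has l = 6.
L_z,max = lℏ = 6ℏ.
|L| = ℏ√(6·7) = √42 ℏ ≈ 6.481ℏ.
cos θ_min = 6/√42, so θ_min ≈ 22.21°.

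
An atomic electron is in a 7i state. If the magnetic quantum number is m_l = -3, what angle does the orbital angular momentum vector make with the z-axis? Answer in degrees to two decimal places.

For 7i, l = 6.
|L|² = l(l+1)ℏ² = 42ℏ², so |L| = √42 ℏ.
L_z = m_l ℏ = −3ℏ.
cos θ = L_z/|L| = -3/√42, so θ ≈ 117.58°.

θ ≈ 117.58°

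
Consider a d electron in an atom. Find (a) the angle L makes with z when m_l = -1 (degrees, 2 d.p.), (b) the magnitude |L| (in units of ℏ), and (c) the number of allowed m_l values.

The letter d corresponds to l = 2.
For m_l = -1: cos θ = -1/√6, θ ≈ 114.09°.
|L| = ℏ√(2·3) = √6 ℏ ≈ 2.449ℏ.
There are 2l+1 = 5 values of m_l.

θ(m_l=-1) ≈ 114.09°; |L| = √6 ℏ ≈ 2.449ℏ; 5 values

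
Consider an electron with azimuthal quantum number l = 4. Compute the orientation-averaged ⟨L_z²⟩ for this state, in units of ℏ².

⟨L_z²⟩ = 6.667 ℏ²

m_l ∈ {-4, -3, -2, -1, 0, 1, 2, 3, 4}.
⟨L_z²⟩ = ℏ²·l(l+1)/3 = 6.667ℏ².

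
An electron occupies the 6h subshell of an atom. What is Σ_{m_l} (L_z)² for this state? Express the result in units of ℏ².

Σ(L_z)² = 110 ℏ²

For 6h, l = 5.
m_l ∈ {-5, -4, -3, -2, -1, 0, 1, 2, 3, 4, 5}.
Σ m_l² = l(l+1)(2l+1)/3 = 5·6·11/3 = 110.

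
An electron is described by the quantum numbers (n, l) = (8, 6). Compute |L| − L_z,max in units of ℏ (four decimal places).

|L| − L_z,max ≈ 0.4807ℏ

|L| = √42 ℏ ≈ 6.4807ℏ, while L_z,max = lℏ = 6ℏ.
The difference is (√42 − 6)ℏ ≈ 0.4807ℏ.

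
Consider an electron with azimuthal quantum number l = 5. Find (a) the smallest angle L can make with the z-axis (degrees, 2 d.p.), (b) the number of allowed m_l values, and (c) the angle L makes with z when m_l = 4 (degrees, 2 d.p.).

θ_min ≈ 24.09°; 11 values; θ(m_l=4) ≈ 43.09°

cos θ_min = 5/√30, so θ_min ≈ 24.09°.
There are 2l+1 = 11 values of m_l.
For m_l = 4: cos θ = 4/√30, θ ≈ 43.09°.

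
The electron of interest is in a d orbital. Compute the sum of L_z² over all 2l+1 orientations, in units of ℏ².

D corresponds to l = 2.
m_l ∈ {-2, -1, 0, 1, 2}.
Σ m_l² = 2·(1 + 4) = 10.

Σ(L_z)² = 10 ℏ²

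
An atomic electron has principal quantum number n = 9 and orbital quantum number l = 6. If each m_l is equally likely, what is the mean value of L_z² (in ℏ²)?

⟨L_z²⟩ = 14 ℏ²

The allowed m_l values are -6, -5, -4, -3, -2, -1, 0, 1, 2, 3, 4, 5, 6.
⟨L_z²⟩ = ℏ²·l(l+1)/3 = 14ℏ².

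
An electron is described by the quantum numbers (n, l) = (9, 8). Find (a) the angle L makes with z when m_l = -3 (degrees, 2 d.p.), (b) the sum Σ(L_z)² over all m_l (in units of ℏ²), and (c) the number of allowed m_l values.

For m_l = -3: cos θ = -3/√72, θ ≈ 110.70°.
Σ m_l² = 408, so Σ(L_z)² = 408 ℏ².
There are 2l+1 = 17 values of m_l.

θ(m_l=-3) ≈ 110.70°; Σ(L_z)² = 408 ℏ²; 17 values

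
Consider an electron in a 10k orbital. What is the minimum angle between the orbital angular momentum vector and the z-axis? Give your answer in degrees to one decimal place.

The 10k subshell has l = 7.
|L| = √(l(l+1)) ℏ = 2√14 ℏ.
The smallest angle corresponds to the largest L_z, i.e. m_l = l = 7, giving L_z = 7ℏ.
cos θ_min = 7/√56, so θ_min ≈ 20.7°.

θ_min ≈ 20.7°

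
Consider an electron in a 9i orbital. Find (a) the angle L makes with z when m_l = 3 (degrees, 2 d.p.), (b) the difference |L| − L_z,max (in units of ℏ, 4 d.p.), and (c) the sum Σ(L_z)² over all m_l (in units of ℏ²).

θ(m_l=3) ≈ 62.42°; |L|−L_z,max ≈ 0.4807ℏ; Σ(L_z)² = 182 ℏ²

9i means n = 9, l = 6.
For m_l = 3: cos θ = 3/√42, θ ≈ 62.42°.
|L| − L_z,max = (√42 − 6)ℏ ≈ 0.4807ℏ.
Σ m_l² = 182, so Σ(L_z)² = 182 ℏ².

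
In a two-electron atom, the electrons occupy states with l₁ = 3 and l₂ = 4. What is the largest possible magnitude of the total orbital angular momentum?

The total orbital quantum number L ranges from |l₁ − l₂| to l₁ + l₂ in integer steps.
Allowed values: L = 1, 2, 3, 4, 5, 6, 7.
The largest magnitude corresponds to L = 7: |L_tot| = ℏ√(7·8) = 2√14 ℏ.

|L_tot|_max = 2√14 ℏ ≈ 7.483ℏ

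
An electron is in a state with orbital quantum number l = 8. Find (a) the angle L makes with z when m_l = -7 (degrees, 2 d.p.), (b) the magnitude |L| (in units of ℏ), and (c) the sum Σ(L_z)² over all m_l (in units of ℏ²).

θ(m_l=-7) ≈ 145.58°; |L| = 6√2 ℏ ≈ 8.485ℏ; Σ(L_z)² = 408 ℏ²

For m_l = -7: cos θ = -7/√72, θ ≈ 145.58°.
|L| = ℏ√(8·9) = 6√2 ℏ ≈ 8.485ℏ.
Σ m_l² = 408, so Σ(L_z)² = 408 ℏ².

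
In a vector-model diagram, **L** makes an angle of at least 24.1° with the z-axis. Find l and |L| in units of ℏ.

l = 5, |L| = √30 ℏ ≈ 5.477ℏ

At minimum angle, m_l = l, so cos θ = l/√(l(l+1)); cos²θ = l/(l+1) = 0.8333.
Solving: l = 5.
Then |L| = ℏ√(5·6) = √30 ℏ.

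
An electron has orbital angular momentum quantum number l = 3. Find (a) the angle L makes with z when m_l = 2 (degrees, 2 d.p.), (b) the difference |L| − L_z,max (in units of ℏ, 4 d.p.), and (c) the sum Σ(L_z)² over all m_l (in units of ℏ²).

For m_l = 2: cos θ = 2/√12, θ ≈ 54.74°.
|L| − L_z,max = (2√3 − 3)ℏ ≈ 0.4641ℏ.
Σ m_l² = 28, so Σ(L_z)² = 28 ℏ².

θ(m_l=2) ≈ 54.74°; |L|−L_z,max ≈ 0.4641ℏ; Σ(L_z)² = 28 ℏ²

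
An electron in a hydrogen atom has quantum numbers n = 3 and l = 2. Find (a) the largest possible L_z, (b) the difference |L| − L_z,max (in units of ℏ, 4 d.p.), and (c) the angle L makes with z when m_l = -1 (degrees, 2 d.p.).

L_z,max = lℏ = 2ℏ.
|L| − L_z,max = (√6 − 2)ℏ ≈ 0.4495ℏ.
For m_l = -1: cos θ = -1/√6, θ ≈ 114.09°.

L_z,max = 2ℏ; |L|−L_z,max ≈ 0.4495ℏ; θ(m_l=-1) ≈ 114.09°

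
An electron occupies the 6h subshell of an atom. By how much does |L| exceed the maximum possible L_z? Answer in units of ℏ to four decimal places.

6h means n = 6, l = 5.
|L| = √30 ℏ ≈ 5.4772ℏ, while L_z,max = lℏ = 5ℏ.
The difference is (√30 − 5)ℏ ≈ 0.4772ℏ.

|L| − L_z,max ≈ 0.4772ℏ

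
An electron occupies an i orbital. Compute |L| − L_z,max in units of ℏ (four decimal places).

An i state has l = 6.
|L| = √42 ℏ ≈ 6.4807ℏ, while L_z,max = lℏ = 6ℏ.
The difference is (√42 − 6)ℏ ≈ 0.4807ℏ.

|L| − L_z,max ≈ 0.4807ℏ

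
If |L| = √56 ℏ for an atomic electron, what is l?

l = 7

Since |L|² = l(l+1)ℏ², l(l+1) = 56.
l² + l − 56 = 0 ⇒ l = 7.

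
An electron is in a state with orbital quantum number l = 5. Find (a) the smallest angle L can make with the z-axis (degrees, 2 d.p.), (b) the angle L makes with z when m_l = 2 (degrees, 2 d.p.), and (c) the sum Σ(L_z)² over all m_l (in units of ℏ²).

cos θ_min = 5/√30, so θ_min ≈ 24.09°.
For m_l = 2: cos θ = 2/√30, θ ≈ 68.58°.
Σ m_l² = 110, so Σ(L_z)² = 110 ℏ².

θ_min ≈ 24.09°; θ(m_l=2) ≈ 68.58°; Σ(L_z)² = 110 ℏ²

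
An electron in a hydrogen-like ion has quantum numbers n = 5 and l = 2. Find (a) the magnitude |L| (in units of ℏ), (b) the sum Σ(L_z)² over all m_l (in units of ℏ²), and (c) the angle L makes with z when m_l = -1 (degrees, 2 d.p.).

|L| = √6 ℏ ≈ 2.449ℏ; Σ(L_z)² = 10 ℏ²; θ(m_l=-1) ≈ 114.09°

|L| = ℏ√(2·3) = √6 ℏ ≈ 2.449ℏ.
Σ m_l² = 10, so Σ(L_z)² = 10 ℏ².
For m_l = -1: cos θ = -1/√6, θ ≈ 114.09°.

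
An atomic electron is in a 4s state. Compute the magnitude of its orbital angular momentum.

4s means n = 4, l = 0.
|L| = ℏ√(l(l+1)) = ℏ√0 = 0

|L| = 0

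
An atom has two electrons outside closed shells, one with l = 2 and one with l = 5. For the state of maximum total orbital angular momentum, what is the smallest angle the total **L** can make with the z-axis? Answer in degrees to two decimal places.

By the triangle rule, |l₁ − l₂| ≤ L ≤ l₁ + l₂.
L ∈ {3, 4, 5, 6, 7}.
The maximum is L = 7, with |L_tot| = ℏ√(7·8) = 2√14 ℏ.
The minimum angle with z is arccos(7/√56) ≈ 20.70°.

θ_min ≈ 20.70°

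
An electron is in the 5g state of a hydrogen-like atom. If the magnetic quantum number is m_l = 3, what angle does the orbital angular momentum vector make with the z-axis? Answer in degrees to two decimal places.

θ ≈ 47.87°

5g means n = 5, l = 4.
|L|² = l(l+1)ℏ² = 20ℏ², so |L| = 2√5 ℏ.
L_z = m_l ℏ = 3ℏ.
cos θ = L_z/|L| = 3/√20, so θ ≈ 47.87°.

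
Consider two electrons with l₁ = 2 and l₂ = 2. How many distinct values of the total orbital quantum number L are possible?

5

L runs from |2 − 2| = 0 to 2 + 2 = 4.
L ∈ {0, 1, 2, 3, 4}.
That is 5 values.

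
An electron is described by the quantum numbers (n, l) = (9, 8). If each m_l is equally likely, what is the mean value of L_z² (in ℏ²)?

⟨L_z²⟩ = 24 ℏ²

m_l runs from −8 to 8, i.e. {-8, -7, -6, -5, -4, -3, -2, -1, 0, 1, 2, 3, 4, 5, 6, 7, 8}.
Average of L_z² over 17 states: 408/17 ℏ² = 24 ℏ².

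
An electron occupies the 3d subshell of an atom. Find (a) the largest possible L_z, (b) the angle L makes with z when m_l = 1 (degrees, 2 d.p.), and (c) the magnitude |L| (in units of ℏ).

For 3d, l = 2.
L_z,max = lℏ = 2ℏ.
For m_l = 1: cos θ = 1/√6, θ ≈ 65.91°.
|L| = ℏ√(2·3) = √6 ℏ ≈ 2.449ℏ.

L_z,max = 2ℏ; θ(m_l=1) ≈ 65.91°; |L| = √6 ℏ ≈ 2.449ℏ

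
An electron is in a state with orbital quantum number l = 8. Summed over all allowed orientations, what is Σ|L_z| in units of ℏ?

Σ|L_z| = 72 ℏ

The allowed m_l values are -8, -7, -6, -5, -4, -3, -2, -1, 0, 1, 2, 3, 4, 5, 6, 7, 8.
Σ|m_l| = 2·8(8+1)/2 = 72.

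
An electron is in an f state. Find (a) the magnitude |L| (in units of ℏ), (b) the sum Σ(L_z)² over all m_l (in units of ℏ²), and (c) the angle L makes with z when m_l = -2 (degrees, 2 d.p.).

|L| = 2√3 ℏ ≈ 3.464ℏ; Σ(L_z)² = 28 ℏ²; θ(m_l=-2) ≈ 125.26°

The letter f corresponds to l = 3.
|L| = ℏ√(3·4) = 2√3 ℏ ≈ 3.464ℏ.
Σ m_l² = 28, so Σ(L_z)² = 28 ℏ².
For m_l = -2: cos θ = -2/√12, θ ≈ 125.26°.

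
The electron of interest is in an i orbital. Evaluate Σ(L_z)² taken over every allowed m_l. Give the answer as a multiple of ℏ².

Σ(L_z)² = 182 ℏ²

An i state has l = 6.
m_l ∈ {-6, -5, -4, -3, -2, -1, 0, 1, 2, 3, 4, 5, 6}.
Σ m_l² = 2·(1 + 4 + 9 + 16 + 25 + 36) = 182.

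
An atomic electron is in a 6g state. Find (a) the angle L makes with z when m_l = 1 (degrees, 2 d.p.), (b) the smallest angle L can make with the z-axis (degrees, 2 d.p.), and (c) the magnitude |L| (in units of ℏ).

θ(m_l=1) ≈ 77.08°; θ_min ≈ 26.57°; |L| = 2√5 ℏ ≈ 4.472ℏ

For 6g, l = 4.
For m_l = 1: cos θ = 1/√20, θ ≈ 77.08°.
cos θ_min = 4/√20, so θ_min ≈ 26.57°.
|L| = ℏ√(4·5) = 2√5 ℏ ≈ 4.472ℏ.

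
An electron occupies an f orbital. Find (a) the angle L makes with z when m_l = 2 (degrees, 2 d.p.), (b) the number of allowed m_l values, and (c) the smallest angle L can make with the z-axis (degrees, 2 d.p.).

An f state has l = 3.
For m_l = 2: cos θ = 2/√12, θ ≈ 54.74°.
There are 2l+1 = 7 values of m_l.
cos θ_min = 3/√12, so θ_min ≈ 30.00°.

θ(m_l=2) ≈ 54.74°; 7 values; θ_min ≈ 30.00°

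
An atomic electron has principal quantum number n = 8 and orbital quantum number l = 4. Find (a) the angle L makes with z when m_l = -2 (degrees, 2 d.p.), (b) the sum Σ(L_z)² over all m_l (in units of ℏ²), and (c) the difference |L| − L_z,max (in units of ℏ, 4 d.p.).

For m_l = -2: cos θ = -2/√20, θ ≈ 116.57°.
Σ m_l² = 60, so Σ(L_z)² = 60 ℏ².
|L| − L_z,max = (2√5 − 4)ℏ ≈ 0.4721ℏ.

θ(m_l=-2) ≈ 116.57°; Σ(L_z)² = 60 ℏ²; |L|−L_z,max ≈ 0.4721ℏ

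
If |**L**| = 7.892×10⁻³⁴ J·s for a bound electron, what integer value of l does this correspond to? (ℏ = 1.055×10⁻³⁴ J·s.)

Dividing by ℏ: |L|/ℏ ≈ 7.481.
l(l+1) ≈ 7.481² ≈ 55.96, so l = 7.

l = 7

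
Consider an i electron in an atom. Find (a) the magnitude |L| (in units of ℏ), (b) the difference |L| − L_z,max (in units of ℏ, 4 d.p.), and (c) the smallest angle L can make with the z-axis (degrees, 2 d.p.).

|L| = √42 ℏ ≈ 6.481ℏ; |L|−L_z,max ≈ 0.4807ℏ; θ_min ≈ 22.21°

For an i orbital, l = 6.
|L| = ℏ√(6·7) = √42 ℏ ≈ 6.481ℏ.
|L| − L_z,max = (√42 − 6)ℏ ≈ 0.4807ℏ.
cos θ_min = 6/√42, so θ_min ≈ 22.21°.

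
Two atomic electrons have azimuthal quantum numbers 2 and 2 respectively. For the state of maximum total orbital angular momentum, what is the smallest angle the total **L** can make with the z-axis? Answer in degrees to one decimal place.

L runs from |2 − 2| = 0 to 2 + 2 = 4.
So L can be 0, 1, 2, 3, 4.
The maximum is L = 4, with |L_tot| = ℏ√(4·5) = 2√5 ℏ.
The minimum angle with z is arccos(4/√20) ≈ 26.6°.

θ_min ≈ 26.6°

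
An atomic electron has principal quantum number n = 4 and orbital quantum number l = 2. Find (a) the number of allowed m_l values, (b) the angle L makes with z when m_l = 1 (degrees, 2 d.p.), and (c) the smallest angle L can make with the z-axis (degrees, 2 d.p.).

5 values; θ(m_l=1) ≈ 65.91°; θ_min ≈ 35.26°

There are 2l+1 = 5 values of m_l.
For m_l = 1: cos θ = 1/√6, θ ≈ 65.91°.
cos θ_min = 2/√6, so θ_min ≈ 35.26°.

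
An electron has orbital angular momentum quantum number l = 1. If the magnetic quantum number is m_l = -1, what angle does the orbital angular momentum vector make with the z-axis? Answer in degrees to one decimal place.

θ ≈ 135.0°

|L| = ℏ√(l(l+1)) = √2 ℏ.
L_z = m_l ℏ = −1ℏ.
cos θ = L_z/|L| = -1/√2, so θ ≈ 135.0°.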